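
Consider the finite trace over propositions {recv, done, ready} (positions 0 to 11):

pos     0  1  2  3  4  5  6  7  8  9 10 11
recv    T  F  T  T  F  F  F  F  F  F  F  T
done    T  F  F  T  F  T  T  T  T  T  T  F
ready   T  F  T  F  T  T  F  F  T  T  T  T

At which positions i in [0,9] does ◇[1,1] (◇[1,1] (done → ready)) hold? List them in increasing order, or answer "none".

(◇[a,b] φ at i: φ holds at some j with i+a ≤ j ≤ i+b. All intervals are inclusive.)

0, 2, 3, 6, 7, 8, 9

Evaluate at each i in [0,9]:
  i=0: ✓ (witness j=1)
  i=1: ✗ (none in [2,2])
  i=2: ✓ (witness j=3)
  i=3: ✓ (witness j=4)
  i=4: ✗ (none in [5,5])
  i=5: ✗ (none in [6,6])
  i=6: ✓ (witness j=7)
  i=7: ✓ (witness j=8)
  i=8: ✓ (witness j=9)
  i=9: ✓ (witness j=10)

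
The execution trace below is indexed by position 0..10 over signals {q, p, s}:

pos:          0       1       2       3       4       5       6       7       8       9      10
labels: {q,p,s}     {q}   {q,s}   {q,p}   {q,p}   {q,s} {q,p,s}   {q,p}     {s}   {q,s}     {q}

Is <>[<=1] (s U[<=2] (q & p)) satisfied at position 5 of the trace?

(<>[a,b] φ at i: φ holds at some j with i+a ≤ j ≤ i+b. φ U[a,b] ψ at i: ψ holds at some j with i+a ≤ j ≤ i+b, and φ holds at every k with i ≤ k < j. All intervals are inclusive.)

Holds

Check (s U[<=2] (q & p)) at each j in [5,6]:
  j=5: holds
  j=6: holds
Found at j=5 → formula holds.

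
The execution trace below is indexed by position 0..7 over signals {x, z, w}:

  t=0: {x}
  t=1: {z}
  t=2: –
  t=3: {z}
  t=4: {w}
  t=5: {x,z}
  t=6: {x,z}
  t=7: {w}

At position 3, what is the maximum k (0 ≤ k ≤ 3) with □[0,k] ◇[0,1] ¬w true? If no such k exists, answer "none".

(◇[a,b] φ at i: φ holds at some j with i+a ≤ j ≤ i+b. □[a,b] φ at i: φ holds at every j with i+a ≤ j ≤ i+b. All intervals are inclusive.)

◇[0,1] ¬w must hold from j=3 onward; find where it first fails.
  j=3: holds
  j=4: holds
  j=5: holds
  j=6: holds
Holds through j=6; largest k = 3.

3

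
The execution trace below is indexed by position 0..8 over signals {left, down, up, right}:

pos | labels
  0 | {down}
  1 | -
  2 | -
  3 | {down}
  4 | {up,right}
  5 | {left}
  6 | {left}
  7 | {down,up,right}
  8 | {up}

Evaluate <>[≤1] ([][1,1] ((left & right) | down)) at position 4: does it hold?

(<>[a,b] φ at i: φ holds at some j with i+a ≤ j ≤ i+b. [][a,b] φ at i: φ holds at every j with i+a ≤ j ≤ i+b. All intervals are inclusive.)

No

Check [][1,1] ((left & right) | down) at each j in [4,5]:
  j=4: fails at 5
  j=5: fails at 6
No position in the window satisfies it → formula fails.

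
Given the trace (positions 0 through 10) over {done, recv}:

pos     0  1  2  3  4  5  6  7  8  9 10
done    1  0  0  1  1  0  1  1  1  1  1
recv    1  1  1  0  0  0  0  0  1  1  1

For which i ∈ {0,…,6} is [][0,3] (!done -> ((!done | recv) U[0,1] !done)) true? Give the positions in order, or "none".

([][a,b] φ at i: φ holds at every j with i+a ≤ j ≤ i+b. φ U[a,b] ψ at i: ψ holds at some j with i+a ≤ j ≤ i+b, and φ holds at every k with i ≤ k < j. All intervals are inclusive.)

Evaluate at each i in [0,6]:
  i=0: ✓ (all of [0,3])
  i=1: ✓ (all of [1,4])
  i=2: ✓ (all of [2,5])
  i=3: ✓ (all of [3,6])
  i=4: ✓ (all of [4,7])
  i=5: ✓ (all of [5,8])
  i=6: ✓ (all of [6,9])

0, 1, 2, 3, 4, 5, 6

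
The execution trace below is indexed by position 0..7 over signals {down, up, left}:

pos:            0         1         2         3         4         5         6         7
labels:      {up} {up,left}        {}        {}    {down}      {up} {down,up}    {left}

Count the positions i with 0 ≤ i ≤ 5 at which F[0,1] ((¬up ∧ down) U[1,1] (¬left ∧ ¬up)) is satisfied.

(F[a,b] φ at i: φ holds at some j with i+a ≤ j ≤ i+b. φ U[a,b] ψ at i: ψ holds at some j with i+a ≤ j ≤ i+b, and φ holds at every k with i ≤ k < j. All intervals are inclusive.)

Evaluate at each i in [0,5]:
  i=0: ✗ (none in [0,1])
  i=1: ✗ (none in [1,2])
  i=2: ✗ (none in [2,3])
  i=3: ✗ (none in [3,4])
  i=4: ✗ (none in [4,5])
  i=5: ✗ (none in [5,6])
Positions where it holds: {} → 0.

0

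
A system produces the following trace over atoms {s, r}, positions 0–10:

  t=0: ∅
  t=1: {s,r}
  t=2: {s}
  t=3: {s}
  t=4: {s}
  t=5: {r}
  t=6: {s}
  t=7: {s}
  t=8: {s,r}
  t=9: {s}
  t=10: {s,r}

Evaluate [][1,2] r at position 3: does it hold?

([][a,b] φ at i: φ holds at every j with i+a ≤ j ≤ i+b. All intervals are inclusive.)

Check r at every j in [4,5]:
  j=4: false
  j=5: true
Fails at j=4 → formula fails.

Does not hold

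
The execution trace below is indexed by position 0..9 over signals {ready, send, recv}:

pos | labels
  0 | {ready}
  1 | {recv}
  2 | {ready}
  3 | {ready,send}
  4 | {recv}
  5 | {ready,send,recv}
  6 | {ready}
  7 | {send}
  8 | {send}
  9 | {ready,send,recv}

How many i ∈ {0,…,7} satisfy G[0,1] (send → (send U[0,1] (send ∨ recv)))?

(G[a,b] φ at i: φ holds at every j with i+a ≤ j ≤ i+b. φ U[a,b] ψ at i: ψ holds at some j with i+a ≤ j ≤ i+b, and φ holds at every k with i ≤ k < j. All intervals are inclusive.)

Evaluate at each i in [0,7]:
  i=0: ✓ (all of [0,1])
  i=1: ✓ (all of [1,2])
  i=2: ✓ (all of [2,3])
  i=3: ✓ (all of [3,4])
  i=4: ✓ (all of [4,5])
  i=5: ✓ (all of [5,6])
  i=6: ✓ (all of [6,7])
  i=7: ✓ (all of [7,8])
Positions where it holds: {0, 1, 2, 3, 4, 5, 6, 7} → 8.

8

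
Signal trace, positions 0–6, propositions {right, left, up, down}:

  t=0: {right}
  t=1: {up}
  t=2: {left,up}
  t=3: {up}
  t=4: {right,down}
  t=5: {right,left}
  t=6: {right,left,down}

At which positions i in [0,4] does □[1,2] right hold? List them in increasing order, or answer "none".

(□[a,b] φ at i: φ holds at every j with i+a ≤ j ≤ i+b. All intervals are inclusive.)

Evaluate at each i in [0,4]:
  i=0: ✗ (fails at j=1)
  i=1: ✗ (fails at j=2)
  i=2: ✗ (fails at j=3)
  i=3: ✓ (all of [4,5])
  i=4: ✓ (all of [5,6])

3, 4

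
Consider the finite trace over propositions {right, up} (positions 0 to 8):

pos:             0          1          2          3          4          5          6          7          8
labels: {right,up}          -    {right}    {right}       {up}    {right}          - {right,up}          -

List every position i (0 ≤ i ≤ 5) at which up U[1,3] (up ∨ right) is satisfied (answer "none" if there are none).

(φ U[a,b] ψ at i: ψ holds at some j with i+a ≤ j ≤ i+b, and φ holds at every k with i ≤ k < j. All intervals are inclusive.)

4

Evaluate at each i in [0,5]:
  i=0: ✗ (lhs fails at k=1 before rhs at j=2)
  i=1: ✗ (lhs fails at k=1 before rhs at j=2)
  i=2: ✗ (lhs fails at k=2 before rhs at j=3)
  i=3: ✗ (lhs fails at k=3 before rhs at j=4)
  i=4: ✓ (rhs at j=5; lhs holds on [4,4])
  i=5: ✗ (lhs fails at k=5 before rhs at j=7)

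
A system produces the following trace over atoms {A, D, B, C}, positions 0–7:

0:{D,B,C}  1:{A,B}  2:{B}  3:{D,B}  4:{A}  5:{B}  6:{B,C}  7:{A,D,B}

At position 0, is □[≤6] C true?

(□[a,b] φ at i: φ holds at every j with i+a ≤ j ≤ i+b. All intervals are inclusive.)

Check C at every j in [0,6]:
  j=0: true
  j=1: false
  j=2: false
  j=3: false
  j=4: false
  j=5: false
  j=6: true
Fails at j=1 → formula fails.

False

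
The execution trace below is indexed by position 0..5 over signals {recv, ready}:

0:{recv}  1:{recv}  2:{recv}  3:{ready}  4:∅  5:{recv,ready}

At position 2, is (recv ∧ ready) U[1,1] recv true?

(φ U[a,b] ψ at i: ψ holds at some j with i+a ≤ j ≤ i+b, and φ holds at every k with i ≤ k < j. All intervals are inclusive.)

Need some j in [3,3] with recv, and (recv ∧ ready) at every k in [2,j-1].
  j=3: recv false.
No j in the window works → until fails.

Does not hold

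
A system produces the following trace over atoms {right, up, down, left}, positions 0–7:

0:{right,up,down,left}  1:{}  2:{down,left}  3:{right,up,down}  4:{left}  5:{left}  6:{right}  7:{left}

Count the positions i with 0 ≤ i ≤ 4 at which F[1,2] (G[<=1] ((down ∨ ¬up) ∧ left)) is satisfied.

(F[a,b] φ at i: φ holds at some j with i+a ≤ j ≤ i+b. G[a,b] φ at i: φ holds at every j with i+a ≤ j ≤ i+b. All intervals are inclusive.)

Evaluate at each i in [0,4]:
  i=0: ✗ (none in [1,2])
  i=1: ✗ (none in [2,3])
  i=2: ✓ (witness j=4)
  i=3: ✓ (witness j=4)
  i=4: ✗ (none in [5,6])
Positions where it holds: {2, 3} → 2.

2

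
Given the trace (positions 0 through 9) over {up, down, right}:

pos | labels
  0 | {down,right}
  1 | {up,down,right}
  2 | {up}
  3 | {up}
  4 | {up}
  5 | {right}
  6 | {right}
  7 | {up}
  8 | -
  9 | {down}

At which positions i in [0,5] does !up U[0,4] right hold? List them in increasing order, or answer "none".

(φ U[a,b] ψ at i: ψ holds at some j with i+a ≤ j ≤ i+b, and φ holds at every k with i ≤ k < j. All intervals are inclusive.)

Evaluate at each i in [0,5]:
  i=0: ✓ (rhs at j=0)
  i=1: ✓ (rhs at j=1)
  i=2: ✗ (lhs fails at k=2 before rhs at j=5)
  i=3: ✗ (lhs fails at k=3 before rhs at j=5)
  i=4: ✗ (lhs fails at k=4 before rhs at j=5)
  i=5: ✓ (rhs at j=5)

0, 1, 5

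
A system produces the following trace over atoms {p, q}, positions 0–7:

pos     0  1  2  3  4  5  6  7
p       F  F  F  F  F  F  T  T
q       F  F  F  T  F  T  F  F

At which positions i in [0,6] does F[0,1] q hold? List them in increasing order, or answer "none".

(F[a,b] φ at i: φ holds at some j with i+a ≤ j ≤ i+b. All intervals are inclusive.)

Evaluate at each i in [0,6]:
  i=0: ✗ (none in [0,1])
  i=1: ✗ (none in [1,2])
  i=2: ✓ (witness j=3)
  i=3: ✓ (witness j=3)
  i=4: ✓ (witness j=5)
  i=5: ✓ (witness j=5)
  i=6: ✗ (none in [6,7])

2, 3, 4, 5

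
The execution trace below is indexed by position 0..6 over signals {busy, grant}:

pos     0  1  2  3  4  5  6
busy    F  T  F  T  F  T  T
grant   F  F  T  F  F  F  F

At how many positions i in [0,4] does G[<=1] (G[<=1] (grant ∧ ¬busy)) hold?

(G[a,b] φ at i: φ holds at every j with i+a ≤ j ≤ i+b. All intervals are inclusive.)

Evaluate at each i in [0,4]:
  i=0: ✗ (fails at j=0)
  i=1: ✗ (fails at j=1)
  i=2: ✗ (fails at j=2)
  i=3: ✗ (fails at j=3)
  i=4: ✗ (fails at j=4)
Positions where it holds: {} → 0.

0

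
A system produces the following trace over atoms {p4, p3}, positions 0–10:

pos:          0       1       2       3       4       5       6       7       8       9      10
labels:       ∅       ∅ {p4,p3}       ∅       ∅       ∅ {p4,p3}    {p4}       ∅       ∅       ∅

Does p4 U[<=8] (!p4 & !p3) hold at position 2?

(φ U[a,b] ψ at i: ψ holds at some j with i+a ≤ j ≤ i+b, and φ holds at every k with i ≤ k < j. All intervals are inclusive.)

Need some j in [2,10] with (!p4 & !p3), and p4 at every k in [2,j-1].
  j=2: (!p4 & !p3) false.
  j=3: (!p4 & !p3) holds; p4 holds at every k in [2,2] → satisfied.

True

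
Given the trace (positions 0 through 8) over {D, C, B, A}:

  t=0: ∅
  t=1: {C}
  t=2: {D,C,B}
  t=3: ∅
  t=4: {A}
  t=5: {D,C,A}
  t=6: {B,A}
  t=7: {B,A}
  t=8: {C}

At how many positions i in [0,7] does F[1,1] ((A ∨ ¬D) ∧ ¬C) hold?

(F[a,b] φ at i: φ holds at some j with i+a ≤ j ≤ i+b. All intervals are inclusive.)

Evaluate at each i in [0,7]:
  i=0: ✗ (none in [1,1])
  i=1: ✗ (none in [2,2])
  i=2: ✓ (witness j=3)
  i=3: ✓ (witness j=4)
  i=4: ✗ (none in [5,5])
  i=5: ✓ (witness j=6)
  i=6: ✓ (witness j=7)
  i=7: ✗ (none in [8,8])
Positions where it holds: {2, 3, 5, 6} → 4.

4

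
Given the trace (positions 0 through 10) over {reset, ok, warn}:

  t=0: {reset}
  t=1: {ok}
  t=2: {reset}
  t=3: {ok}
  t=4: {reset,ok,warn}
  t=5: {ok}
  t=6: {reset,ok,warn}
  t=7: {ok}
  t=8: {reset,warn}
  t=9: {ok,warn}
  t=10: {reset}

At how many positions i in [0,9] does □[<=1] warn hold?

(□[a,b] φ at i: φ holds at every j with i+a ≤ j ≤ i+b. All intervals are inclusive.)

1

Evaluate at each i in [0,9]:
  i=0: ✗ (fails at j=0)
  i=1: ✗ (fails at j=1)
  i=2: ✗ (fails at j=2)
  i=3: ✗ (fails at j=3)
  i=4: ✗ (fails at j=5)
  i=5: ✗ (fails at j=5)
  i=6: ✗ (fails at j=7)
  i=7: ✗ (fails at j=7)
  i=8: ✓ (all of [8,9])
  i=9: ✗ (fails at j=10)
Positions where it holds: {8} → 1.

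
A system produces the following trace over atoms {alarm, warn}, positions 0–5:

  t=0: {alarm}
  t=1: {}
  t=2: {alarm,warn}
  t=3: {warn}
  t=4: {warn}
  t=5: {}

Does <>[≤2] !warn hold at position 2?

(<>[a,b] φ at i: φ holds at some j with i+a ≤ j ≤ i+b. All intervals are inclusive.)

Check !warn at each j in [2,4]:
  j=2: false
  j=3: false
  j=4: false
No position in the window satisfies it → formula fails.

Does not hold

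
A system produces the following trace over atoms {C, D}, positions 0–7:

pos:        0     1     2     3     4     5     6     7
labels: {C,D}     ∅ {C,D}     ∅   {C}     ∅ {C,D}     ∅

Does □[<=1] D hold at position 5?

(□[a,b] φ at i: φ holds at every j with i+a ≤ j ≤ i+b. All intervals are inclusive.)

Check D at every j in [5,6]:
  j=5: false
  j=6: true
Fails at j=5 → formula fails.

No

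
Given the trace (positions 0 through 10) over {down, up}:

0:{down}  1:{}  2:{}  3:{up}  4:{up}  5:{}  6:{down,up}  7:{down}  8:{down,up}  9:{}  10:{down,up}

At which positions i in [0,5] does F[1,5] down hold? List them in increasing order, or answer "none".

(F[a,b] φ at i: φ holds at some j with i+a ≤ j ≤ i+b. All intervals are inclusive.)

1, 2, 3, 4, 5

Evaluate at each i in [0,5]:
  i=0: ✗ (none in [1,5])
  i=1: ✓ (witness j=6)
  i=2: ✓ (witness j=6)
  i=3: ✓ (witness j=6)
  i=4: ✓ (witness j=6)
  i=5: ✓ (witness j=6)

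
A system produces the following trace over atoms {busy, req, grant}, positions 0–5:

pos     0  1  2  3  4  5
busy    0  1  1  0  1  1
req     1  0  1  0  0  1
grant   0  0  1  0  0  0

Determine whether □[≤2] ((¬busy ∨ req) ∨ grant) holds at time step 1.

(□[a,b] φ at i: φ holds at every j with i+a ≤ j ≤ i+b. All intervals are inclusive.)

Check ((¬busy ∨ req) ∨ grant) at every j in [1,3]:
  j=1: false
  j=2: true
  j=3: true
Fails at j=1 → formula fails.

False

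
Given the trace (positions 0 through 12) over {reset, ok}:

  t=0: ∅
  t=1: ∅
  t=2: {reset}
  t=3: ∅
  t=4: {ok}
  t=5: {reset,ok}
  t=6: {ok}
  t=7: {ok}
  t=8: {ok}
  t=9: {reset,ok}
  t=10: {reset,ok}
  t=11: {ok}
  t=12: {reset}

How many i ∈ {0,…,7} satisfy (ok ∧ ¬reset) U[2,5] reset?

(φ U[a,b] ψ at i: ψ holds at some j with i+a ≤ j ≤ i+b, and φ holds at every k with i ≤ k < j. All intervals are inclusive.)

2

Evaluate at each i in [0,7]:
  i=0: ✗ (lhs fails at k=0 before rhs at j=2)
  i=1: ✗ (lhs fails at k=1 before rhs at j=5)
  i=2: ✗ (lhs fails at k=2 before rhs at j=5)
  i=3: ✗ (lhs fails at k=3 before rhs at j=5)
  i=4: ✗ (lhs fails at k=5 before rhs at j=9)
  i=5: ✗ (lhs fails at k=5 before rhs at j=9)
  i=6: ✓ (rhs at j=9; lhs holds on [6,8])
  i=7: ✓ (rhs at j=9; lhs holds on [7,8])
Positions where it holds: {6, 7} → 2.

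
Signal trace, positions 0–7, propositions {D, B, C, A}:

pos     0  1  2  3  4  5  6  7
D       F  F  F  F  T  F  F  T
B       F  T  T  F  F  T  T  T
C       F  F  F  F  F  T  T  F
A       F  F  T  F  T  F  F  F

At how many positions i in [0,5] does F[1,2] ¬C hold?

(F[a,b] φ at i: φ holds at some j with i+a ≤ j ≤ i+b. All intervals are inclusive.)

Evaluate at each i in [0,5]:
  i=0: ✓ (witness j=1)
  i=1: ✓ (witness j=2)
  i=2: ✓ (witness j=3)
  i=3: ✓ (witness j=4)
  i=4: ✗ (none in [5,6])
  i=5: ✓ (witness j=7)
Positions where it holds: {0, 1, 2, 3, 5} → 5.

5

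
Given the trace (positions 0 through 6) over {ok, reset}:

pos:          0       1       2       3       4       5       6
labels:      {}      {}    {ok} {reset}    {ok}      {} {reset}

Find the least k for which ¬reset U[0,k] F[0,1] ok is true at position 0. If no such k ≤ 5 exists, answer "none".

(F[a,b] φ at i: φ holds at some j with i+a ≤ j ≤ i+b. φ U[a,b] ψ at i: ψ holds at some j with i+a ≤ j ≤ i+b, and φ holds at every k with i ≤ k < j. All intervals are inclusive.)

Need earliest j ≥ 0 with F[0,1] ok, and ¬reset at every k in [0,j-1].
  j=0: rhs fails.
  j=1: rhs holds; lhs holds on [0,0]. k = 1.

1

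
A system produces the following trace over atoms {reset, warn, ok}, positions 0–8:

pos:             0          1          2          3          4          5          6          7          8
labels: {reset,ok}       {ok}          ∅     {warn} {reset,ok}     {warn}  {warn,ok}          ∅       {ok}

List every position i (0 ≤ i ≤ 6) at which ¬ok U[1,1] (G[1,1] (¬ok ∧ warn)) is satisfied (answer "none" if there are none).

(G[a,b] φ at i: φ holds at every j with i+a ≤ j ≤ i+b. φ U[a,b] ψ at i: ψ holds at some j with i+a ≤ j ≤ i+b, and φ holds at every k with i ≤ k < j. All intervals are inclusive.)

Evaluate at each i in [0,6]:
  i=0: ✗ (no rhs in [1,1])
  i=1: ✗ (lhs fails at k=1 before rhs at j=2)
  i=2: ✗ (no rhs in [3,3])
  i=3: ✓ (rhs at j=4; lhs holds on [3,3])
  i=4: ✗ (no rhs in [5,5])
  i=5: ✗ (no rhs in [6,6])
  i=6: ✗ (no rhs in [7,7])

3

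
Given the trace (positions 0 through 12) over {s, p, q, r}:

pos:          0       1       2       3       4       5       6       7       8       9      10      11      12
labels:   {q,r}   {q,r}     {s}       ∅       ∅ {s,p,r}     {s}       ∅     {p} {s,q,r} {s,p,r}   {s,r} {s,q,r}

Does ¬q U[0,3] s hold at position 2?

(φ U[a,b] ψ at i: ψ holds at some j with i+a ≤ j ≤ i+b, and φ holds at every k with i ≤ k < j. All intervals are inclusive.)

Need some j in [2,5] with s, and ¬q at every k in [2,j-1].
  j=2: s holds; no prefix to check → satisfied.

Holds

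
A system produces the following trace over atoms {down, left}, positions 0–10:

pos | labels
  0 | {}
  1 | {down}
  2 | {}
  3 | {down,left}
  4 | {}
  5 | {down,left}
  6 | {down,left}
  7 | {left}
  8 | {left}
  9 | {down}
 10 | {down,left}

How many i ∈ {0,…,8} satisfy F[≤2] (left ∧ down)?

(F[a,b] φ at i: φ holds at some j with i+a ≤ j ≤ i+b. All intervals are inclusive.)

7

Evaluate at each i in [0,8]:
  i=0: ✗ (none in [0,2])
  i=1: ✓ (witness j=3)
  i=2: ✓ (witness j=3)
  i=3: ✓ (witness j=3)
  i=4: ✓ (witness j=5)
  i=5: ✓ (witness j=5)
  i=6: ✓ (witness j=6)
  i=7: ✗ (none in [7,9])
  i=8: ✓ (witness j=10)
Positions where it holds: {1, 2, 3, 4, 5, 6, 8} → 7.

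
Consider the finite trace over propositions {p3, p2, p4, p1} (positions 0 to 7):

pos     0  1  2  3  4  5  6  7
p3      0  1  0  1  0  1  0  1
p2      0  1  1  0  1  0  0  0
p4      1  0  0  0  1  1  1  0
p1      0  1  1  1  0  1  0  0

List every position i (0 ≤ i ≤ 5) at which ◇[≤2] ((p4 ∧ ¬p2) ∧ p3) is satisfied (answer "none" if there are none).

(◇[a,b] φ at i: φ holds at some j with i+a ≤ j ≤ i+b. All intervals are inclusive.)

3, 4, 5

Evaluate at each i in [0,5]:
  i=0: ✗ (none in [0,2])
  i=1: ✗ (none in [1,3])
  i=2: ✗ (none in [2,4])
  i=3: ✓ (witness j=5)
  i=4: ✓ (witness j=5)
  i=5: ✓ (witness j=5)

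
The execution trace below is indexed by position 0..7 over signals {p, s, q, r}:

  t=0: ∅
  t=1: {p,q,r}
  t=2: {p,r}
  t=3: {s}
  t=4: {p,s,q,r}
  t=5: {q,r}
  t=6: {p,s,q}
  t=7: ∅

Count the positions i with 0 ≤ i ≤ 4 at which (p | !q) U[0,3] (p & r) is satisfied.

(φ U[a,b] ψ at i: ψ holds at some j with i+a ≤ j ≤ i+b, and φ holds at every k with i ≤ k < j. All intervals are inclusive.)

Evaluate at each i in [0,4]:
  i=0: ✓ (rhs at j=1; lhs holds on [0,0])
  i=1: ✓ (rhs at j=1)
  i=2: ✓ (rhs at j=2)
  i=3: ✓ (rhs at j=4; lhs holds on [3,3])
  i=4: ✓ (rhs at j=4)
Positions where it holds: {0, 1, 2, 3, 4} → 5.

5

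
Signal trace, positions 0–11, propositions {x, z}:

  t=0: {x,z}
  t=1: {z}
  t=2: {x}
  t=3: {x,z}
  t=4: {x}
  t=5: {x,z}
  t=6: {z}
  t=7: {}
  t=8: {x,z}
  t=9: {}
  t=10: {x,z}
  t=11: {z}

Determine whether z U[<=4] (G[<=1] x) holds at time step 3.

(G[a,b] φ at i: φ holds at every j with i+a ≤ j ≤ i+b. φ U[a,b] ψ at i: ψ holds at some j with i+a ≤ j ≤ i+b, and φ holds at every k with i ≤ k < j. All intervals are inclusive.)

Need some j in [3,7] with G[<=1] x, and z at every k in [3,j-1].
  j=3: G[<=1] x holds; no prefix to check → satisfied.

Holds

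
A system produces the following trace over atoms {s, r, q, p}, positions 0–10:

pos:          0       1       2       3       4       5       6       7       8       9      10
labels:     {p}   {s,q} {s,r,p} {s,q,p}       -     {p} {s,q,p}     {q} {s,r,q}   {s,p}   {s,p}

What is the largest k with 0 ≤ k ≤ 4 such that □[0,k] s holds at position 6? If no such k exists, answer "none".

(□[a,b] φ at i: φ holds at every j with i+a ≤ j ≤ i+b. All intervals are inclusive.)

0

s must hold from j=6 onward; find where it first fails.
  j=6: holds
  j=7: fails
Holds on [6,6], so largest k = 0.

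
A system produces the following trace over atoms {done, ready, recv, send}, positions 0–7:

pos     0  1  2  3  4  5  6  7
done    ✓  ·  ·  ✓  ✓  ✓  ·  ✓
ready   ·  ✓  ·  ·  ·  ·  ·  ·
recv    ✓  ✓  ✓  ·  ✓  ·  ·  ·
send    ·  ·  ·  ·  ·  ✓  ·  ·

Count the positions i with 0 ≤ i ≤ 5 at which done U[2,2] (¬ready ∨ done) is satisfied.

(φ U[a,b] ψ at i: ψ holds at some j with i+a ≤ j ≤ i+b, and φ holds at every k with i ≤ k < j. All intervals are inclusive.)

Evaluate at each i in [0,5]:
  i=0: ✗ (lhs fails at k=1 before rhs at j=2)
  i=1: ✗ (lhs fails at k=1 before rhs at j=3)
  i=2: ✗ (lhs fails at k=2 before rhs at j=4)
  i=3: ✓ (rhs at j=5; lhs holds on [3,4])
  i=4: ✓ (rhs at j=6; lhs holds on [4,5])
  i=5: ✗ (lhs fails at k=6 before rhs at j=7)
Positions where it holds: {3, 4} → 2.

2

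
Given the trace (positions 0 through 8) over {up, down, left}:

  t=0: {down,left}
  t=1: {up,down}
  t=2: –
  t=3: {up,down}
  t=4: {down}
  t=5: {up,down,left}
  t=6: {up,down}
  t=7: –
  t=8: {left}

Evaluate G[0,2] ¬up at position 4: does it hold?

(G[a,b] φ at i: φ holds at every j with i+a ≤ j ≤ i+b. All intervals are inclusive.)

Does not hold

Check ¬up at every j in [4,6]:
  j=4: true
  j=5: false
  j=6: false
Fails at j=5 → formula fails.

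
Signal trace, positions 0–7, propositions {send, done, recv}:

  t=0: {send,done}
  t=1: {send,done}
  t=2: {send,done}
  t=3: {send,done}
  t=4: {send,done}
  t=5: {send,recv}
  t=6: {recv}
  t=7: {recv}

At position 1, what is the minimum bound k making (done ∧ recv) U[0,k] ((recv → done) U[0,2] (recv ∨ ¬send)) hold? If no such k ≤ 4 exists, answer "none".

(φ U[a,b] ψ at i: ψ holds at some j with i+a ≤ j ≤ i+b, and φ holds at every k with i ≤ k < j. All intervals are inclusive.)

Need earliest j ≥ 1 with ((recv → done) U[0,2] (recv ∨ ¬send)), and (done ∧ recv) at every k in [1,j-1].
  j=1: rhs fails.
  j=2: rhs fails.
  j=3: rhs holds but lhs fails at k=1.
  j=4: rhs holds but lhs fails at k=1.
  j=5: rhs holds but lhs fails at k=1.
No witness within the range → none.

none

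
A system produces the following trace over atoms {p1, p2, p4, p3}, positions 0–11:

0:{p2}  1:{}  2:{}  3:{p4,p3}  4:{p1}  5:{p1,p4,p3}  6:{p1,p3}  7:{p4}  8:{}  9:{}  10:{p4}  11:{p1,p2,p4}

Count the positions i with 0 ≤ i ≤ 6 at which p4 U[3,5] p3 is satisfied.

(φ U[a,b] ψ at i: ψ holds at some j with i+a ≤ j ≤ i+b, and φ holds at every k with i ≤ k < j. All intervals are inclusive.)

0

Evaluate at each i in [0,6]:
  i=0: ✗ (lhs fails at k=0 before rhs at j=3)
  i=1: ✗ (lhs fails at k=1 before rhs at j=5)
  i=2: ✗ (lhs fails at k=2 before rhs at j=5)
  i=3: ✗ (lhs fails at k=4 before rhs at j=6)
  i=4: ✗ (no rhs in [7,9])
  i=5: ✗ (no rhs in [8,10])
  i=6: ✗ (no rhs in [9,11])
Positions where it holds: {} → 0.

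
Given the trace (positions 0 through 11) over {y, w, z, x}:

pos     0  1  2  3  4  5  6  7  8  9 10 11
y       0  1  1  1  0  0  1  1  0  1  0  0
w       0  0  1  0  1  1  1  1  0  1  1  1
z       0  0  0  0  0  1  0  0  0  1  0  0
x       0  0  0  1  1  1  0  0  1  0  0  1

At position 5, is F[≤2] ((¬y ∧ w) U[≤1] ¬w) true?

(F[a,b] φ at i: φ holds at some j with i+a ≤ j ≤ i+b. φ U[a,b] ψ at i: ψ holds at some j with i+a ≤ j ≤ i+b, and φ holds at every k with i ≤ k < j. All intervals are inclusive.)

Check ((¬y ∧ w) U[≤1] ¬w) at each j in [5,7]:
  j=5: fails
  j=6: fails
  j=7: fails
No position in the window satisfies it → formula fails.

No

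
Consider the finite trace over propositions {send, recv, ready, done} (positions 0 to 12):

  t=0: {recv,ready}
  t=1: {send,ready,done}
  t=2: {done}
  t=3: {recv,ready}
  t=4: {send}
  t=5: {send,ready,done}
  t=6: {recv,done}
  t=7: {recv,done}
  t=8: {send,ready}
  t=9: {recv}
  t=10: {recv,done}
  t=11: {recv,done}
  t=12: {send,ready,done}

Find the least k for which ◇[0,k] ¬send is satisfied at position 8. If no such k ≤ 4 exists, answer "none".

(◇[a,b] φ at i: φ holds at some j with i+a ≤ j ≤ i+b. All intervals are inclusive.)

1

Scan j = 8,9,… for ¬send:
  j=8: fails
  j=9: holds
First hit at j=9, so smallest k = 9-8 = 1.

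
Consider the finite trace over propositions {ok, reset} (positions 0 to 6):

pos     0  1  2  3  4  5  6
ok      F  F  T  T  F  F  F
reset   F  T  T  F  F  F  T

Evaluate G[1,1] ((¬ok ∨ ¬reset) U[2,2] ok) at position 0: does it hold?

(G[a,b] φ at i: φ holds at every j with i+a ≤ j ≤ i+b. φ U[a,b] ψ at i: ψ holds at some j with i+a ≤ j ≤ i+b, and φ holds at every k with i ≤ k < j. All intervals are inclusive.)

Check ((¬ok ∨ ¬reset) U[2,2] ok) at every j in [1,1]:
  j=1: fails
Fails at j=1 → formula fails.

False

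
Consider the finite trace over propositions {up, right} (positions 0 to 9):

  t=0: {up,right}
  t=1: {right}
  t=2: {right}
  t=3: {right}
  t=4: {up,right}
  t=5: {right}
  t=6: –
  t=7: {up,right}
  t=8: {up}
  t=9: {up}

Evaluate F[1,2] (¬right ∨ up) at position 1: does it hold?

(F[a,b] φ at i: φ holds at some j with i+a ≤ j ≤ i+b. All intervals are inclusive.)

Check (¬right ∨ up) at each j in [2,3]:
  j=2: false
  j=3: false
No position in the window satisfies it → formula fails.

No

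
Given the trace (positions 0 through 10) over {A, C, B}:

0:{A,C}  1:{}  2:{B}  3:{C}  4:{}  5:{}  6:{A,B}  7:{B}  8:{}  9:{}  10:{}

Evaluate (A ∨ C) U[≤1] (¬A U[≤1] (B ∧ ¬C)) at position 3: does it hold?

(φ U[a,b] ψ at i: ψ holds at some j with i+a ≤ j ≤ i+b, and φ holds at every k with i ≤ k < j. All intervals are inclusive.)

No

Need some j in [3,4] with (¬A U[≤1] (B ∧ ¬C)), and (A ∨ C) at every k in [3,j-1].
  j=3: (¬A U[≤1] (B ∧ ¬C)) — fails.
  j=4: (¬A U[≤1] (B ∧ ¬C)) — fails.
No j in the window works → until fails.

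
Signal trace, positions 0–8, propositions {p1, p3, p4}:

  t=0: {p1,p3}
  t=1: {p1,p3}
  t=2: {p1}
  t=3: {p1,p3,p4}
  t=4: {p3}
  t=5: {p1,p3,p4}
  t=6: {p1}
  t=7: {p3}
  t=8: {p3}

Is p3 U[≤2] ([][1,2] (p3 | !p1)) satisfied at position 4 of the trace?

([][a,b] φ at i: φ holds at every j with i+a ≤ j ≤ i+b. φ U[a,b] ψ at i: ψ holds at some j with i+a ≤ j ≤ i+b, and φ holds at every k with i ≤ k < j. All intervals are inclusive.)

True

Need some j in [4,6] with [][1,2] (p3 | !p1), and p3 at every k in [4,j-1].
  j=4: [][1,2] (p3 | !p1) — fails at 6.
  j=5: [][1,2] (p3 | !p1) — fails at 6.
  j=6: [][1,2] (p3 | !p1) holds; p3 holds at every k in [4,5] → satisfied.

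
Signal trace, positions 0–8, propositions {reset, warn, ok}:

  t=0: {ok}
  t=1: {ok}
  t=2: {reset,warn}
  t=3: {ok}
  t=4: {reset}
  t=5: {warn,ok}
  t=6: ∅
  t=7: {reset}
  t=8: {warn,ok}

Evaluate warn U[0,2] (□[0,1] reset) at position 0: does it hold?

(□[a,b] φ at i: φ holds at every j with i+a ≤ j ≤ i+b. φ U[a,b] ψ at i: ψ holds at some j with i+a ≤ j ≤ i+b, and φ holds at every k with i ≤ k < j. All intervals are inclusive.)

Does not hold

Need some j in [0,2] with □[0,1] reset, and warn at every k in [0,j-1].
  j=0: □[0,1] reset — fails at 0.
  j=1: □[0,1] reset — fails at 1.
  j=2: □[0,1] reset — fails at 3.
No j in the window works → until fails.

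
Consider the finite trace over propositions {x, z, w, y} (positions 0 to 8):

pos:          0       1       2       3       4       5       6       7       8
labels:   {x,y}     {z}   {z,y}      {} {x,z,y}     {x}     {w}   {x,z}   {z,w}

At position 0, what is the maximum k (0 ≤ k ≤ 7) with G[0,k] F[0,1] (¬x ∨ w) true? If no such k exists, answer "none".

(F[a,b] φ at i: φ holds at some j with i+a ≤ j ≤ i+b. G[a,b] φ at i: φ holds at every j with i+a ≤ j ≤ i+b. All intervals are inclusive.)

3

F[0,1] (¬x ∨ w) must hold from j=0 onward; find where it first fails.
  j=0: holds
  j=1: holds
  j=2: holds
  j=3: holds
  j=4: fails
Holds on [0,3], so largest k = 3.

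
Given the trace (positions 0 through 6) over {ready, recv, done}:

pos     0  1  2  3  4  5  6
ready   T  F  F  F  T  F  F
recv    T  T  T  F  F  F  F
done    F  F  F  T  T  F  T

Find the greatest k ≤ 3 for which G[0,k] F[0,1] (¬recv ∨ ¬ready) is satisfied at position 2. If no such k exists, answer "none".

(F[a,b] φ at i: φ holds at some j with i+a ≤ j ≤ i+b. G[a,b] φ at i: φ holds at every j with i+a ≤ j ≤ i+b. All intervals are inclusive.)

F[0,1] (¬recv ∨ ¬ready) must hold from j=2 onward; find where it first fails.
  j=2: holds
  j=3: holds
  j=4: holds
  j=5: holds
Holds through j=5; largest k = 3.

3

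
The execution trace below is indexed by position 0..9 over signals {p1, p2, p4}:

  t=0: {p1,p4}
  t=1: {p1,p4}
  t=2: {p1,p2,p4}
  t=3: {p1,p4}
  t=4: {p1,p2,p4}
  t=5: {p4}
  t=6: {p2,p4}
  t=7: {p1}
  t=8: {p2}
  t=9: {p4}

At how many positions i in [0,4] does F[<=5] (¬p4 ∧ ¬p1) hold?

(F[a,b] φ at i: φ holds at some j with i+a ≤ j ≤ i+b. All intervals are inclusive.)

Evaluate at each i in [0,4]:
  i=0: ✗ (none in [0,5])
  i=1: ✗ (none in [1,6])
  i=2: ✗ (none in [2,7])
  i=3: ✓ (witness j=8)
  i=4: ✓ (witness j=8)
Positions where it holds: {3, 4} → 2.

2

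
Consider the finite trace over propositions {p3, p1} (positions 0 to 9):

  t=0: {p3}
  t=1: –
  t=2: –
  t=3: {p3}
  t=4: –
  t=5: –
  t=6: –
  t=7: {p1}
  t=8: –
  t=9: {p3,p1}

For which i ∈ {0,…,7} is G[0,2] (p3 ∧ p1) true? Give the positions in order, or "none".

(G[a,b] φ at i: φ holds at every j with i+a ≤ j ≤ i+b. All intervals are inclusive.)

Evaluate at each i in [0,7]:
  i=0: ✗ (fails at j=0)
  i=1: ✗ (fails at j=1)
  i=2: ✗ (fails at j=2)
  i=3: ✗ (fails at j=3)
  i=4: ✗ (fails at j=4)
  i=5: ✗ (fails at j=5)
  i=6: ✗ (fails at j=6)
  i=7: ✗ (fails at j=7)

none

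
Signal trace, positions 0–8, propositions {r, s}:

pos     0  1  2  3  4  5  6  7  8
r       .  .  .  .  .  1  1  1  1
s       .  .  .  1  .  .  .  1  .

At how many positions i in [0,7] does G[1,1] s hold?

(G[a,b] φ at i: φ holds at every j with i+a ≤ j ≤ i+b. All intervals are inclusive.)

Evaluate at each i in [0,7]:
  i=0: ✗ (fails at j=1)
  i=1: ✗ (fails at j=2)
  i=2: ✓ (all of [3,3])
  i=3: ✗ (fails at j=4)
  i=4: ✗ (fails at j=5)
  i=5: ✗ (fails at j=6)
  i=6: ✓ (all of [7,7])
  i=7: ✗ (fails at j=8)
Positions where it holds: {2, 6} → 2.

2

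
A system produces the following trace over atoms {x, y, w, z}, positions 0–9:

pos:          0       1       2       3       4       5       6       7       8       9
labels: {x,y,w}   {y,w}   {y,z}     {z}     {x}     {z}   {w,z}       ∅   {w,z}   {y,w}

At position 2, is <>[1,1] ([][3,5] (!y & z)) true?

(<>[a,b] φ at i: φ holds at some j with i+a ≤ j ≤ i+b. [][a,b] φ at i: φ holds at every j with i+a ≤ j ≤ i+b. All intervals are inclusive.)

No

Check [][3,5] (!y & z) at each j in [3,3]:
  j=3: fails at 7
No position in the window satisfies it → formula fails.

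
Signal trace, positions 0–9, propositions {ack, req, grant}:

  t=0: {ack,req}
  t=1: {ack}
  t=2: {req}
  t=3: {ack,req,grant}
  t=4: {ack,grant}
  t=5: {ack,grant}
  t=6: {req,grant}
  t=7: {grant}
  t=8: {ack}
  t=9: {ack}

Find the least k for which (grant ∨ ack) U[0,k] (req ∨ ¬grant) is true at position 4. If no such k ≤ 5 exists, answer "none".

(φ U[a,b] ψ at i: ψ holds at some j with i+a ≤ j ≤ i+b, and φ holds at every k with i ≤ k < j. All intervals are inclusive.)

2

Need earliest j ≥ 4 with (req ∨ ¬grant), and (grant ∨ ack) at every k in [4,j-1].
  j=4: rhs fails.
  j=5: rhs fails.
  j=6: rhs holds; lhs holds on [4,5]. k = 2.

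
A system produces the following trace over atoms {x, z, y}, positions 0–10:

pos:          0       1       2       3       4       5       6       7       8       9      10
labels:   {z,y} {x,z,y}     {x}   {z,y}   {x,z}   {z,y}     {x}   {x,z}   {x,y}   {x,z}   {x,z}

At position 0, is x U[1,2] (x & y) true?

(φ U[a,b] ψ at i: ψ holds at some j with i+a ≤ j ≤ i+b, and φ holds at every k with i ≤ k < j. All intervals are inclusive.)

False

Need some j in [1,2] with (x & y), and x at every k in [0,j-1].
  j=1: (x & y) holds, but x fails at k=0 → not this j.
  j=2: (x & y) false.
No j in the window works → until fails.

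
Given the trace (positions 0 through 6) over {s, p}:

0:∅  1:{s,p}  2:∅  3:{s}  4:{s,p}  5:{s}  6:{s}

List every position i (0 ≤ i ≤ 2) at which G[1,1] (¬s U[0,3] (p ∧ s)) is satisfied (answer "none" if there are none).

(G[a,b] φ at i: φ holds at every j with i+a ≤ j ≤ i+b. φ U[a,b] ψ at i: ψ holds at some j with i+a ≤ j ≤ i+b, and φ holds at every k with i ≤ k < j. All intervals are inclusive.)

0

Evaluate at each i in [0,2]:
  i=0: ✓ (all of [1,1])
  i=1: ✗ (fails at j=2)
  i=2: ✗ (fails at j=3)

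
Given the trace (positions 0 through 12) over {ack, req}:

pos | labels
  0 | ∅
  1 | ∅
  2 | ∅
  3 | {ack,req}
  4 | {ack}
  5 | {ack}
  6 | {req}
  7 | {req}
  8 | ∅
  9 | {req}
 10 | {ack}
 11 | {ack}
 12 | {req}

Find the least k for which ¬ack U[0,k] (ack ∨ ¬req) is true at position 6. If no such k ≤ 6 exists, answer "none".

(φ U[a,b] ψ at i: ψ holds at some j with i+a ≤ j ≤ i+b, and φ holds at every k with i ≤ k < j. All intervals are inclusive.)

2

Need earliest j ≥ 6 with (ack ∨ ¬req), and ¬ack at every k in [6,j-1].
  j=6: rhs fails.
  j=7: rhs fails.
  j=8: rhs holds; lhs holds on [6,7]. k = 2.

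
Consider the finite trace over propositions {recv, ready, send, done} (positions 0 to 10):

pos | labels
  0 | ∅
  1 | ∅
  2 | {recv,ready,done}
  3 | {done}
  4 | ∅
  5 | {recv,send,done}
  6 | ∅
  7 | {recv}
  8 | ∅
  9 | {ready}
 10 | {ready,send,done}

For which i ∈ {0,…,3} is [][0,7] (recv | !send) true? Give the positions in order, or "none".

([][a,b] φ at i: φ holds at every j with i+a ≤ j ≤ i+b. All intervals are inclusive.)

Evaluate at each i in [0,3]:
  i=0: ✓ (all of [0,7])
  i=1: ✓ (all of [1,8])
  i=2: ✓ (all of [2,9])
  i=3: ✗ (fails at j=10)

0, 1, 2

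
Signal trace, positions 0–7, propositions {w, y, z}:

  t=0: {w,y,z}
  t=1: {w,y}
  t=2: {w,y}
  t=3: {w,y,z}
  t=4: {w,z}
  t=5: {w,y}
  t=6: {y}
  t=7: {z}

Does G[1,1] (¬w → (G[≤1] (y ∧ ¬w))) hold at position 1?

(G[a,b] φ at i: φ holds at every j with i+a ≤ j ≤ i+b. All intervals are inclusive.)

Yes

Check (¬w → (G[≤1] (y ∧ ¬w))) at every j in [2,2]:
  j=2: antecedent false → ✓
All positions satisfy it → formula holds.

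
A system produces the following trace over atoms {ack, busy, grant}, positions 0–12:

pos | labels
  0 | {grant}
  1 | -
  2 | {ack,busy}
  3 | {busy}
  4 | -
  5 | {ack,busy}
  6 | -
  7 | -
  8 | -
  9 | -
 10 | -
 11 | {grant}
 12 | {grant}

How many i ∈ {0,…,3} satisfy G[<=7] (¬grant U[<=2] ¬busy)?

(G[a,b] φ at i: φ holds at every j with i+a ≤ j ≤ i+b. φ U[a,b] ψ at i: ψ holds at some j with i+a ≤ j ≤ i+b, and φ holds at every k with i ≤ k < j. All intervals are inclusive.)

4

Evaluate at each i in [0,3]:
  i=0: ✓ (all of [0,7])
  i=1: ✓ (all of [1,8])
  i=2: ✓ (all of [2,9])
  i=3: ✓ (all of [3,10])
Positions where it holds: {0, 1, 2, 3} → 4.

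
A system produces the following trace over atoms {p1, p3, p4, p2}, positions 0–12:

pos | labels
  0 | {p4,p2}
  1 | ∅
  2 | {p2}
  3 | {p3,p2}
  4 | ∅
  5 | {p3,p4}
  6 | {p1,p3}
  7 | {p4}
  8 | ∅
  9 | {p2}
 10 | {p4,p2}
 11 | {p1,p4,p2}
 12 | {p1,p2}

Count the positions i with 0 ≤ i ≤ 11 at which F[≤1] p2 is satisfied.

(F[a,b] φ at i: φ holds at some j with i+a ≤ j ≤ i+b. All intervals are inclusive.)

8

Evaluate at each i in [0,11]:
  i=0: ✓ (witness j=0)
  i=1: ✓ (witness j=2)
  i=2: ✓ (witness j=2)
  i=3: ✓ (witness j=3)
  i=4: ✗ (none in [4,5])
  i=5: ✗ (none in [5,6])
  i=6: ✗ (none in [6,7])
  i=7: ✗ (none in [7,8])
  i=8: ✓ (witness j=9)
  i=9: ✓ (witness j=9)
  i=10: ✓ (witness j=10)
  i=11: ✓ (witness j=11)
Positions where it holds: {0, 1, 2, 3, 8, 9, 10, 11} → 8.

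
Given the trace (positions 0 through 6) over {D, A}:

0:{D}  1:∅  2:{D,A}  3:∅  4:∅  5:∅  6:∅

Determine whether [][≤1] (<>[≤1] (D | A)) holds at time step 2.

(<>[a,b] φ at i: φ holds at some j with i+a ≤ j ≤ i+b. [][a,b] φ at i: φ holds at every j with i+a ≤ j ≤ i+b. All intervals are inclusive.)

Does not hold

Check <>[≤1] (D | A) at every j in [2,3]:
  j=2: holds (witness at 2)
  j=3: fails (none in [3,4])
Fails at j=3 → formula fails.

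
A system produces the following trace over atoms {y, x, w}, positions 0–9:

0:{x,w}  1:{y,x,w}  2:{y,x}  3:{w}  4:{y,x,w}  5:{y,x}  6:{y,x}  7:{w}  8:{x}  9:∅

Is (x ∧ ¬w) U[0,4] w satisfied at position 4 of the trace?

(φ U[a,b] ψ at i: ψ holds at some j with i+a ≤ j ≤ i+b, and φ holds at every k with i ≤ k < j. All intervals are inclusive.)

Yes

Need some j in [4,8] with w, and (x ∧ ¬w) at every k in [4,j-1].
  j=4: w holds; no prefix to check → satisfied.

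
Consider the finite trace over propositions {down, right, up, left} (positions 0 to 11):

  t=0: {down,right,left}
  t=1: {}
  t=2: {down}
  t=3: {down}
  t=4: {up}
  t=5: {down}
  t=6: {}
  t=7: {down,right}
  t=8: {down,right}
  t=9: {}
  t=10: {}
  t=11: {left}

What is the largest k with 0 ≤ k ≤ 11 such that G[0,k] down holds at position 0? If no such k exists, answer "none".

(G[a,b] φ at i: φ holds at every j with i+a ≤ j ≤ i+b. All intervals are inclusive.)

0

down must hold from j=0 onward; find where it first fails.
  j=0: holds
  j=1: fails
Holds on [0,0], so largest k = 0.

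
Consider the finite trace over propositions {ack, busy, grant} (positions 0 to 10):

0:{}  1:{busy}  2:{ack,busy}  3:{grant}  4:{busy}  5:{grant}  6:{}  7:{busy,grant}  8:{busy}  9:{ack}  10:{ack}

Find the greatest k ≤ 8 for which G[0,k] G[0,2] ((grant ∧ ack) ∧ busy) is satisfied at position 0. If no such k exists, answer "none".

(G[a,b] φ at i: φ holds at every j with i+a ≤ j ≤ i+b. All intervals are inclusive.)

none

G[0,2] ((grant ∧ ack) ∧ busy) must hold from j=0 onward; find where it first fails.
  j=0: fails → no k works.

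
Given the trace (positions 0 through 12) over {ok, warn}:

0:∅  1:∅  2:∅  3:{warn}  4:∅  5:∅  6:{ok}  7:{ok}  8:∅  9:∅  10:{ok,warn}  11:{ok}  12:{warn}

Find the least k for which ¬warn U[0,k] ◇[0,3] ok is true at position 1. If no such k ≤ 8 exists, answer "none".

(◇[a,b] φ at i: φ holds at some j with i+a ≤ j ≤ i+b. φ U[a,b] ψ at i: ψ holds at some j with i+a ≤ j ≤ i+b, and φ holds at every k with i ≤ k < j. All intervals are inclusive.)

Need earliest j ≥ 1 with ◇[0,3] ok, and ¬warn at every k in [1,j-1].
  j=1: rhs fails.
  j=2: rhs fails.
  j=3: rhs holds; lhs holds on [1,2]. k = 2.

2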